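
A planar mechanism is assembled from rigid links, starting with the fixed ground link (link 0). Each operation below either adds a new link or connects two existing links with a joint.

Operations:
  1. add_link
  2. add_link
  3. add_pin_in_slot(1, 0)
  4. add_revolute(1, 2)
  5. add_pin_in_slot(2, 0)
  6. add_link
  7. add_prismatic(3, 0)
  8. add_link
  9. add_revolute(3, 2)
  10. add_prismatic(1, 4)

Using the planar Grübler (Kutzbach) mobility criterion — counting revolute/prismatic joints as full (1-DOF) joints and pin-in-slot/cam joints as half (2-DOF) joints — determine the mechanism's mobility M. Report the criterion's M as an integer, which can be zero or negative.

[1;0;0] (link 0 is ground)
L+ [2;0;0]
L+ [3;0;0]
PS(1,0)∈J2 [3;0;1]
R(1,2)∈J1 [3;1;1]
PS(2,0)∈J2 [3;1;2]
L+ [4;1;2]
P(3,0)∈J1 [4;2;2]
L+ [5;2;2]
R(3,2)∈J1 [5;3;2]
P(1,4)∈J1 [5;4;2]
mobility = 12 − 8 − 2 = 2

M = 2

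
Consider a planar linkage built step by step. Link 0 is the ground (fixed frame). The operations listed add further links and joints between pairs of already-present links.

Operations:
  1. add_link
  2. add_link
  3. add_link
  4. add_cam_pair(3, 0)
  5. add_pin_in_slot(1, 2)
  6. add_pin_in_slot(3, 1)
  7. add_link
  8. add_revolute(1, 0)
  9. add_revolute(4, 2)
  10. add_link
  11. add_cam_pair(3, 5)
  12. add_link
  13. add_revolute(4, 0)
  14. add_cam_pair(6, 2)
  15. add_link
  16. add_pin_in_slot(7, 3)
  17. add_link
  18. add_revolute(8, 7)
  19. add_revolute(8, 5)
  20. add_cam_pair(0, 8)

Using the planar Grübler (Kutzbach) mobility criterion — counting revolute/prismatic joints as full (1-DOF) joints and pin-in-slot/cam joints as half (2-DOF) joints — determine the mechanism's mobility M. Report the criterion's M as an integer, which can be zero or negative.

M = 7

(L,J1,J2)=(1,0,0); link0 fixed
link1: (2,0,0)
link2: (3,0,0)
link3: (4,0,0)
C 3-0 [J2]: (4,0,1)
PS 1-2 [J2]: (4,0,2)
PS 3-1 [J2]: (4,0,3)
link4: (5,0,3)
R 1-0 [J1]: (5,1,3)
R 4-2 [J1]: (5,2,3)
link5: (6,2,3)
C 3-5 [J2]: (6,2,4)
link6: (7,2,4)
R 4-0 [J1]: (7,3,4)
C 6-2 [J2]: (7,3,5)
link7: (8,3,5)
PS 7-3 [J2]: (8,3,6)
link8: (9,3,6)
R 8-7 [J1]: (9,4,6)
R 8-5 [J1]: (9,5,6)
C 0-8 [J2]: (9,5,7)
Grübler: 3·8 − 2·5 − 7 = 7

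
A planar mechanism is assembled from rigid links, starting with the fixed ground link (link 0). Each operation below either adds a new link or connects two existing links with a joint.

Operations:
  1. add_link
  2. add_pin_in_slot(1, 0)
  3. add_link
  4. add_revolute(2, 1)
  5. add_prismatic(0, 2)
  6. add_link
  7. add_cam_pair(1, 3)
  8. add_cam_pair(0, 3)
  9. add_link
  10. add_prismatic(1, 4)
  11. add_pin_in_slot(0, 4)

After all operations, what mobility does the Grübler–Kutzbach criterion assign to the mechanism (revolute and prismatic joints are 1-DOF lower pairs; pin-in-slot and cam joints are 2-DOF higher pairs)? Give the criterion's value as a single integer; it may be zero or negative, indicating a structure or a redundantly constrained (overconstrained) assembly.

L=1 J1=0 J2=0
add link → L=2 J1=0 J2=0
PS@1,0 dof=2 J2 → L=2 J1=0 J2=1
add link → L=3 J1=0 J2=1
R@2,1 dof=1 J1 → L=3 J1=1 J2=1
P@0,2 dof=1 J1 → L=3 J1=2 J2=1
add link → L=4 J1=2 J2=1
C@1,3 dof=2 J2 → L=4 J1=2 J2=2
C@0,3 dof=2 J2 → L=4 J1=2 J2=3
add link → L=5 J1=2 J2=3
P@1,4 dof=1 J1 → L=5 J1=3 J2=3
PS@0,4 dof=2 J2 → L=5 J1=3 J2=4
M=3(L−1)−2J1−J2=3·4−2·3−4=2

M = 2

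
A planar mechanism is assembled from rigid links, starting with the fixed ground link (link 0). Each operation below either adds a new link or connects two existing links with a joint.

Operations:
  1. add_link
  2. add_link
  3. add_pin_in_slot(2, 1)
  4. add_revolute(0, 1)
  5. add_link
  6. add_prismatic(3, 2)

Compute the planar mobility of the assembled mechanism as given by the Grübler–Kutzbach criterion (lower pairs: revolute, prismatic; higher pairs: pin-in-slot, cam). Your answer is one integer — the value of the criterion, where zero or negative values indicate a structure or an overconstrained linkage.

M = 4

ground; <1,0,0>
#1 <2,0,0>
#2 <3,0,0>
PS:2↔1 J2 <3,0,1>
R:0↔1 J1 <3,1,1>
#3 <4,1,1>
P:3↔2 J1 <4,2,1>
3×3 − 2×2 − 1×1 = 4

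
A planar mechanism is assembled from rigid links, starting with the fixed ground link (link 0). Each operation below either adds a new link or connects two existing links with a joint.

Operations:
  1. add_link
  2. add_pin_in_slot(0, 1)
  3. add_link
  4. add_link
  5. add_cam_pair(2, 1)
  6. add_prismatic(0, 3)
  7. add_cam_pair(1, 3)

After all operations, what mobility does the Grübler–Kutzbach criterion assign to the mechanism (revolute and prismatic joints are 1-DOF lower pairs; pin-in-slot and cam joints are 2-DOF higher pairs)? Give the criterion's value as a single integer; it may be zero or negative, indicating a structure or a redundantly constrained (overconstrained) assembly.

M = 4

(L,J1,J2)=(1,0,0); link0 fixed
link1: (2,0,0)
PS 0-1 [J2]: (2,0,1)
link2: (3,0,1)
link3: (4,0,1)
C 2-1 [J2]: (4,0,2)
P 0-3 [J1]: (4,1,2)
C 1-3 [J2]: (4,1,3)
Grübler: 3·3 − 2·1 − 3 = 4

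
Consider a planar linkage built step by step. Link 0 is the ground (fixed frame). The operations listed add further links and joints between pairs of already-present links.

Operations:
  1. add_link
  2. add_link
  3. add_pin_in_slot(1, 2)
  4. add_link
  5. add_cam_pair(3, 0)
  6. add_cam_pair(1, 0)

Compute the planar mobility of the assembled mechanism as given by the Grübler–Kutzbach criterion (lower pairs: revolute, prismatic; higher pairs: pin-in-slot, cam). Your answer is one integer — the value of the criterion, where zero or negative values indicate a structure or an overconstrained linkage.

link 0 = ground. State L|J1|J2 = 1|0|0
+link1  2|0|0
+link2  3|0|0
PS(1,2) f=2→J2  3|0|1
+link3  4|0|1
C(3,0) f=2→J2  4|0|2
C(1,0) f=2→J2  4|0|3
M = 3(4−1)−2·0−3 = 9−0−3 = 6

M = 6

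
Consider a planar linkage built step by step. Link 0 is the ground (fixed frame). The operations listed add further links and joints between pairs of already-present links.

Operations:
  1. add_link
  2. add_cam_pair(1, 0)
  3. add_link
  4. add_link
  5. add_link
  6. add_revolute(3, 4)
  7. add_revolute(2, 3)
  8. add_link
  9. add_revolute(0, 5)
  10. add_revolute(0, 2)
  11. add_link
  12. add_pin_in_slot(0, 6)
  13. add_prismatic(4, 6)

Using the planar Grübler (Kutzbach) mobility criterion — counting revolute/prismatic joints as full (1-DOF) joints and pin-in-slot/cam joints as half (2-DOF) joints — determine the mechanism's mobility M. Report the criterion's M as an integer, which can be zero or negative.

M = 6

link 0 = ground. State L|J1|J2 = 1|0|0
+link1  2|0|0
C(1,0) f=2→J2  2|0|1
+link2  3|0|1
+link3  4|0|1
+link4  5|0|1
R(3,4) f=1→J1  5|1|1
R(2,3) f=1→J1  5|2|1
+link5  6|2|1
R(0,5) f=1→J1  6|3|1
R(0,2) f=1→J1  6|4|1
+link6  7|4|1
PS(0,6) f=2→J2  7|4|2
P(4,6) f=1→J1  7|5|2
M = 3(7−1)−2·5−2 = 18−10−2 = 6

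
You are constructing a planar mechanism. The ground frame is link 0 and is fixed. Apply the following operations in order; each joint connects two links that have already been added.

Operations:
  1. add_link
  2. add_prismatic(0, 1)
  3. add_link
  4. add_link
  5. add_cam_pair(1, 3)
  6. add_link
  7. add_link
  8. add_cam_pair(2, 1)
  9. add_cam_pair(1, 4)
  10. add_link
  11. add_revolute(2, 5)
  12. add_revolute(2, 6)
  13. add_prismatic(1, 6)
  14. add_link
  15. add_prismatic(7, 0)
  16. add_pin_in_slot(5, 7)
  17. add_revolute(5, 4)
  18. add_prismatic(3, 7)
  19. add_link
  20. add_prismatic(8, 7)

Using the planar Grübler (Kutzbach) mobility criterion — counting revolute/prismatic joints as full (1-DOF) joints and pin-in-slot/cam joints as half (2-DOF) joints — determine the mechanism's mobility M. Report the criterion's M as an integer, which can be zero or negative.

(L,J1,J2)=(1,0,0); link0 fixed
link1: (2,0,0)
P 0-1 [J1]: (2,1,0)
link2: (3,1,0)
link3: (4,1,0)
C 1-3 [J2]: (4,1,1)
link4: (5,1,1)
link5: (6,1,1)
C 2-1 [J2]: (6,1,2)
C 1-4 [J2]: (6,1,3)
link6: (7,1,3)
R 2-5 [J1]: (7,2,3)
R 2-6 [J1]: (7,3,3)
P 1-6 [J1]: (7,4,3)
link7: (8,4,3)
P 7-0 [J1]: (8,5,3)
PS 5-7 [J2]: (8,5,4)
R 5-4 [J1]: (8,6,4)
P 3-7 [J1]: (8,7,4)
link8: (9,7,4)
P 8-7 [J1]: (9,8,4)
Grübler: 3·8 − 2·8 − 4 = 4

M = 4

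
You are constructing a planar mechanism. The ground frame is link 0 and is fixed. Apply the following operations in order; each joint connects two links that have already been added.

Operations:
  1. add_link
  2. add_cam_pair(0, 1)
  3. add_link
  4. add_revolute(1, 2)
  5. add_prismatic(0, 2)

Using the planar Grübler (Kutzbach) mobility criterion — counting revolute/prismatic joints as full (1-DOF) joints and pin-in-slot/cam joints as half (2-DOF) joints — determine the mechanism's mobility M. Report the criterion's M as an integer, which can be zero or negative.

M = 1

link 0 = ground. State L|J1|J2 = 1|0|0
+link1  2|0|0
C(0,1) f=2→J2  2|0|1
+link2  3|0|1
R(1,2) f=1→J1  3|1|1
P(0,2) f=1→J1  3|2|1
M = 3(3−1)−2·2−1 = 6−4−1 = 1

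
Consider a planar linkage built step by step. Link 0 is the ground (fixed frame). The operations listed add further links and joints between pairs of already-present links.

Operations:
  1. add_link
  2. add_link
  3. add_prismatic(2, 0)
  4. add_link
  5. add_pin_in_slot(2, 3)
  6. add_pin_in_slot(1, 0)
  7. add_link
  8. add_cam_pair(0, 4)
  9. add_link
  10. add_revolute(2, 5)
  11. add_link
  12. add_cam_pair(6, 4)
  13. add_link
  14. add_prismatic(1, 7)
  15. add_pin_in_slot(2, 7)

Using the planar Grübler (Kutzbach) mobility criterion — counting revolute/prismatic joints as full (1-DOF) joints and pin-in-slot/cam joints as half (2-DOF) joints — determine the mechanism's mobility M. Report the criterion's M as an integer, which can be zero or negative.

[1;0;0] (link 0 is ground)
L+ [2;0;0]
L+ [3;0;0]
P(2,0)∈J1 [3;1;0]
L+ [4;1;0]
PS(2,3)∈J2 [4;1;1]
PS(1,0)∈J2 [4;1;2]
L+ [5;1;2]
C(0,4)∈J2 [5;1;3]
L+ [6;1;3]
R(2,5)∈J1 [6;2;3]
L+ [7;2;3]
C(6,4)∈J2 [7;2;4]
L+ [8;2;4]
P(1,7)∈J1 [8;3;4]
PS(2,7)∈J2 [8;3;5]
mobility = 21 − 6 − 5 = 10

M = 10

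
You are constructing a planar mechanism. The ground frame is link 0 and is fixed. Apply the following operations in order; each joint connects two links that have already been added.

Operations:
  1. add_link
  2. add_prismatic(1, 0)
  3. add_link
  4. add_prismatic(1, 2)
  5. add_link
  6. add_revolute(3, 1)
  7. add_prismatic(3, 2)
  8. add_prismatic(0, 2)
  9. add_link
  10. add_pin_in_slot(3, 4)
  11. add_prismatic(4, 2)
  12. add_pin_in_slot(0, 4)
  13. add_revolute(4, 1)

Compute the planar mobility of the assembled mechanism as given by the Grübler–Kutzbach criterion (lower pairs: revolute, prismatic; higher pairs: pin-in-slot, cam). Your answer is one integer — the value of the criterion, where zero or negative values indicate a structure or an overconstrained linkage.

(L,J1,J2)=(1,0,0); link0 fixed
link1: (2,0,0)
P 1-0 [J1]: (2,1,0)
link2: (3,1,0)
P 1-2 [J1]: (3,2,0)
link3: (4,2,0)
R 3-1 [J1]: (4,3,0)
P 3-2 [J1]: (4,4,0)
P 0-2 [J1]: (4,5,0)
link4: (5,5,0)
PS 3-4 [J2]: (5,5,1)
P 4-2 [J1]: (5,6,1)
PS 0-4 [J2]: (5,6,2)
R 4-1 [J1]: (5,7,2)
Grübler: 3·4 − 2·7 − 2 = -4

M = -4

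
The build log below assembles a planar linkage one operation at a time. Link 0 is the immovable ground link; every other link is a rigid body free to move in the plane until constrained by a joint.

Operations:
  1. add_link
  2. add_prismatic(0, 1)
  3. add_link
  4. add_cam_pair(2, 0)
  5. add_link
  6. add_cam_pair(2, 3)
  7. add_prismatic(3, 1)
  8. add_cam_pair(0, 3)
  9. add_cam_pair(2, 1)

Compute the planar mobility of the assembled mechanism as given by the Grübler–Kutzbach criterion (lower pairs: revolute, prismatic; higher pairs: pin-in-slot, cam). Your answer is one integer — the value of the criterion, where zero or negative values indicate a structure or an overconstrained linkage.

M = 1

[1;0;0] (link 0 is ground)
L+ [2;0;0]
P(0,1)∈J1 [2;1;0]
L+ [3;1;0]
C(2,0)∈J2 [3;1;1]
L+ [4;1;1]
C(2,3)∈J2 [4;1;2]
P(3,1)∈J1 [4;2;2]
C(0,3)∈J2 [4;2;3]
C(2,1)∈J2 [4;2;4]
mobility = 9 − 4 − 4 = 1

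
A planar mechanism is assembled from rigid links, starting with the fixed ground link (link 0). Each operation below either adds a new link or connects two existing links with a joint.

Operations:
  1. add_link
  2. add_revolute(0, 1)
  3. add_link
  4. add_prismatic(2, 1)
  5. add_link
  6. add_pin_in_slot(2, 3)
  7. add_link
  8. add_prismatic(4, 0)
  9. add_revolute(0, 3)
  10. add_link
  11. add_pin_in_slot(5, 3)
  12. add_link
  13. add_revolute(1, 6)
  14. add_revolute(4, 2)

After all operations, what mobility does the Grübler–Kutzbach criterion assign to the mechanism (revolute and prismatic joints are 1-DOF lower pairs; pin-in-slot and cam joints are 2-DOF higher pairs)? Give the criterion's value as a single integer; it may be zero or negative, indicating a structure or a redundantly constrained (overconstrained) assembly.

L=1 J1=0 J2=0
add link → L=2 J1=0 J2=0
R@0,1 dof=1 J1 → L=2 J1=1 J2=0
add link → L=3 J1=1 J2=0
P@2,1 dof=1 J1 → L=3 J1=2 J2=0
add link → L=4 J1=2 J2=0
PS@2,3 dof=2 J2 → L=4 J1=2 J2=1
add link → L=5 J1=2 J2=1
P@4,0 dof=1 J1 → L=5 J1=3 J2=1
R@0,3 dof=1 J1 → L=5 J1=4 J2=1
add link → L=6 J1=4 J2=1
PS@5,3 dof=2 J2 → L=6 J1=4 J2=2
add link → L=7 J1=4 J2=2
R@1,6 dof=1 J1 → L=7 J1=5 J2=2
R@4,2 dof=1 J1 → L=7 J1=6 J2=2
M=3(L−1)−2J1−J2=3·6−2·6−2=4

M = 4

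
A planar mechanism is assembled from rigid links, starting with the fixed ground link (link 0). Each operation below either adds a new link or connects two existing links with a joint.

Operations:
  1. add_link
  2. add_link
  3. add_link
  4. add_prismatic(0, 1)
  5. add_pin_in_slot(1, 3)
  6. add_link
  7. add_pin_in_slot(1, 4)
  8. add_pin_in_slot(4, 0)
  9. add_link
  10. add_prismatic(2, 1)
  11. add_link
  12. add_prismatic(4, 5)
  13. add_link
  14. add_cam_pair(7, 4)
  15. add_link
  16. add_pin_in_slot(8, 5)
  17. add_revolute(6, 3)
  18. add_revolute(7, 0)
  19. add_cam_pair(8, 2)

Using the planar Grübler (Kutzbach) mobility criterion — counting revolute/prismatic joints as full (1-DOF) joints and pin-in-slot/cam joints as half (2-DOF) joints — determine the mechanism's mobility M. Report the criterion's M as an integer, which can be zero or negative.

link 0 = ground. State L|J1|J2 = 1|0|0
+link1  2|0|0
+link2  3|0|0
+link3  4|0|0
P(0,1) f=1→J1  4|1|0
PS(1,3) f=2→J2  4|1|1
+link4  5|1|1
PS(1,4) f=2→J2  5|1|2
PS(4,0) f=2→J2  5|1|3
+link5  6|1|3
P(2,1) f=1→J1  6|2|3
+link6  7|2|3
P(4,5) f=1→J1  7|3|3
+link7  8|3|3
C(7,4) f=2→J2  8|3|4
+link8  9|3|4
PS(8,5) f=2→J2  9|3|5
R(6,3) f=1→J1  9|4|5
R(7,0) f=1→J1  9|5|5
C(8,2) f=2→J2  9|5|6
M = 3(9−1)−2·5−6 = 24−10−6 = 8

M = 8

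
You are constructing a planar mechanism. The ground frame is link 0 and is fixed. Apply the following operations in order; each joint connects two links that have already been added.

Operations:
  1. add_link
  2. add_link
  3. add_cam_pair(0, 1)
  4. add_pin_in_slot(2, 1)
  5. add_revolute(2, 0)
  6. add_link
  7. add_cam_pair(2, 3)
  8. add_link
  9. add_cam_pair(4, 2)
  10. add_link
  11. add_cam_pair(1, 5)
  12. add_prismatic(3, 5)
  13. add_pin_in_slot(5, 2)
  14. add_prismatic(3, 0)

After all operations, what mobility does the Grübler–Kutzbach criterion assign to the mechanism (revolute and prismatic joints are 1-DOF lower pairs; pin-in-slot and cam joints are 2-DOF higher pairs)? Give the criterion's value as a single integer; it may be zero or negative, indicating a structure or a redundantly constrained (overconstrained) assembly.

ground; <1,0,0>
#1 <2,0,0>
#2 <3,0,0>
C:0↔1 J2 <3,0,1>
PS:2↔1 J2 <3,0,2>
R:2↔0 J1 <3,1,2>
#3 <4,1,2>
C:2↔3 J2 <4,1,3>
#4 <5,1,3>
C:4↔2 J2 <5,1,4>
#5 <6,1,4>
C:1↔5 J2 <6,1,5>
P:3↔5 J1 <6,2,5>
PS:5↔2 J2 <6,2,6>
P:3↔0 J1 <6,3,6>
3×5 − 2×3 − 1×6 = 3

M = 3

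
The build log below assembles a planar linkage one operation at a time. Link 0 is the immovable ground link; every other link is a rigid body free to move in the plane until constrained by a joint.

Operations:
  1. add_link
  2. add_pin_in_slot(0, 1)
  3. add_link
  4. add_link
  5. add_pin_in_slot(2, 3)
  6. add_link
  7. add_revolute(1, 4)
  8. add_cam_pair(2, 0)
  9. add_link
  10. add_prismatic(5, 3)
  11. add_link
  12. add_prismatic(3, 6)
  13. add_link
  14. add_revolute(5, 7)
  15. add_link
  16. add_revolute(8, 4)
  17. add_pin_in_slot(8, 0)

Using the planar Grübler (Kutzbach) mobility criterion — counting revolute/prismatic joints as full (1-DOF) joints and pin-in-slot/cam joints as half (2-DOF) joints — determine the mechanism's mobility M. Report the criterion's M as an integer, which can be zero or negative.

link 0 = ground. State L|J1|J2 = 1|0|0
+link1  2|0|0
PS(0,1) f=2→J2  2|0|1
+link2  3|0|1
+link3  4|0|1
PS(2,3) f=2→J2  4|0|2
+link4  5|0|2
R(1,4) f=1→J1  5|1|2
C(2,0) f=2→J2  5|1|3
+link5  6|1|3
P(5,3) f=1→J1  6|2|3
+link6  7|2|3
P(3,6) f=1→J1  7|3|3
+link7  8|3|3
R(5,7) f=1→J1  8|4|3
+link8  9|4|3
R(8,4) f=1→J1  9|5|3
PS(8,0) f=2→J2  9|5|4
M = 3(9−1)−2·5−4 = 24−10−4 = 10

M = 10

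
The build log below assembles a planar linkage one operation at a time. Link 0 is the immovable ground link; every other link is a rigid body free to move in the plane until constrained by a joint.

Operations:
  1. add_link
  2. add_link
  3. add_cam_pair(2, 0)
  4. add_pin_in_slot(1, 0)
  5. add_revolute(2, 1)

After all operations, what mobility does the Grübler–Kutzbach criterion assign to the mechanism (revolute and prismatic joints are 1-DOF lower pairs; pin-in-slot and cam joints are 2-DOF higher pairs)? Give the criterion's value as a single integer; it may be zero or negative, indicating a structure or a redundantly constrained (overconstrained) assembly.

M = 2

(L,J1,J2)=(1,0,0); link0 fixed
link1: (2,0,0)
link2: (3,0,0)
C 2-0 [J2]: (3,0,1)
PS 1-0 [J2]: (3,0,2)
R 2-1 [J1]: (3,1,2)
Grübler: 3·2 − 2·1 − 2 = 2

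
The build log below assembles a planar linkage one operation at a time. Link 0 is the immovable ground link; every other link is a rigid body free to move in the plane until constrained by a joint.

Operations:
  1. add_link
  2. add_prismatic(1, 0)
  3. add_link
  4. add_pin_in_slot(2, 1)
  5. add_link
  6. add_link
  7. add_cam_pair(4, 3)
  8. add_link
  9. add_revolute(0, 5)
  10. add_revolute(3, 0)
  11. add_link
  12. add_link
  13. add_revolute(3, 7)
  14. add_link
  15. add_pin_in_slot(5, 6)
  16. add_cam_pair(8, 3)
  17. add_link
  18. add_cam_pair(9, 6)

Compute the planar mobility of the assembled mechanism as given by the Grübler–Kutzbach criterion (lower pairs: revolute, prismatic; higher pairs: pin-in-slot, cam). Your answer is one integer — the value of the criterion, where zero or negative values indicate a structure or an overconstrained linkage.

M = 14

link 0 = ground. State L|J1|J2 = 1|0|0
+link1  2|0|0
P(1,0) f=1→J1  2|1|0
+link2  3|1|0
PS(2,1) f=2→J2  3|1|1
+link3  4|1|1
+link4  5|1|1
C(4,3) f=2→J2  5|1|2
+link5  6|1|2
R(0,5) f=1→J1  6|2|2
R(3,0) f=1→J1  6|3|2
+link6  7|3|2
+link7  8|3|2
R(3,7) f=1→J1  8|4|2
+link8  9|4|2
PS(5,6) f=2→J2  9|4|3
C(8,3) f=2→J2  9|4|4
+link9  10|4|4
C(9,6) f=2→J2  10|4|5
M = 3(10−1)−2·4−5 = 27−8−5 = 14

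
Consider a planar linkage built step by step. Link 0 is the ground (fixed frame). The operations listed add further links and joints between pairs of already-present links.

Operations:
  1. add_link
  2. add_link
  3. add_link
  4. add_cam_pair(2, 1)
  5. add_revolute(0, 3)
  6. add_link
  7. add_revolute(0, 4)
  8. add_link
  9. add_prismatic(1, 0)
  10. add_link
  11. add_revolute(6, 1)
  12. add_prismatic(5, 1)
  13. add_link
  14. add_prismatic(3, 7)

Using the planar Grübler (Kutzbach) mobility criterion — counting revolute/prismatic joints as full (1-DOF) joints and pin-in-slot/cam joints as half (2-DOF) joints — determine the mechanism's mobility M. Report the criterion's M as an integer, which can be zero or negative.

L=1 J1=0 J2=0
add link → L=2 J1=0 J2=0
add link → L=3 J1=0 J2=0
add link → L=4 J1=0 J2=0
C@2,1 dof=2 J2 → L=4 J1=0 J2=1
R@0,3 dof=1 J1 → L=4 J1=1 J2=1
add link → L=5 J1=1 J2=1
R@0,4 dof=1 J1 → L=5 J1=2 J2=1
add link → L=6 J1=2 J2=1
P@1,0 dof=1 J1 → L=6 J1=3 J2=1
add link → L=7 J1=3 J2=1
R@6,1 dof=1 J1 → L=7 J1=4 J2=1
P@5,1 dof=1 J1 → L=7 J1=5 J2=1
add link → L=8 J1=5 J2=1
P@3,7 dof=1 J1 → L=8 J1=6 J2=1
M=3(L−1)−2J1−J2=3·7−2·6−1=8

M = 8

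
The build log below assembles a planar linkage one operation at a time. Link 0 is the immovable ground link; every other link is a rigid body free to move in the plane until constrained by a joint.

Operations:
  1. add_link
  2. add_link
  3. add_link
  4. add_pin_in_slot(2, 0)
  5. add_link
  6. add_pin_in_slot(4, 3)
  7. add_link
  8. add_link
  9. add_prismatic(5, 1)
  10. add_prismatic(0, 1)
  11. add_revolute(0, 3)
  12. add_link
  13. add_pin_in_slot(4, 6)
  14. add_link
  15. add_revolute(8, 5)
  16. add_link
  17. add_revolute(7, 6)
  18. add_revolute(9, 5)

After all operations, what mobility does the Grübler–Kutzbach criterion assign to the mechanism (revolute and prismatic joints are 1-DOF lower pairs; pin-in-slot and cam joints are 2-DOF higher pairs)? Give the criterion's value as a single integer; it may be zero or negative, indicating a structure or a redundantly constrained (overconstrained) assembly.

link 0 = ground. State L|J1|J2 = 1|0|0
+link1  2|0|0
+link2  3|0|0
+link3  4|0|0
PS(2,0) f=2→J2  4|0|1
+link4  5|0|1
PS(4,3) f=2→J2  5|0|2
+link5  6|0|2
+link6  7|0|2
P(5,1) f=1→J1  7|1|2
P(0,1) f=1→J1  7|2|2
R(0,3) f=1→J1  7|3|2
+link7  8|3|2
PS(4,6) f=2→J2  8|3|3
+link8  9|3|3
R(8,5) f=1→J1  9|4|3
+link9  10|4|3
R(7,6) f=1→J1  10|5|3
R(9,5) f=1→J1  10|6|3
M = 3(10−1)−2·6−3 = 27−12−3 = 12

M = 12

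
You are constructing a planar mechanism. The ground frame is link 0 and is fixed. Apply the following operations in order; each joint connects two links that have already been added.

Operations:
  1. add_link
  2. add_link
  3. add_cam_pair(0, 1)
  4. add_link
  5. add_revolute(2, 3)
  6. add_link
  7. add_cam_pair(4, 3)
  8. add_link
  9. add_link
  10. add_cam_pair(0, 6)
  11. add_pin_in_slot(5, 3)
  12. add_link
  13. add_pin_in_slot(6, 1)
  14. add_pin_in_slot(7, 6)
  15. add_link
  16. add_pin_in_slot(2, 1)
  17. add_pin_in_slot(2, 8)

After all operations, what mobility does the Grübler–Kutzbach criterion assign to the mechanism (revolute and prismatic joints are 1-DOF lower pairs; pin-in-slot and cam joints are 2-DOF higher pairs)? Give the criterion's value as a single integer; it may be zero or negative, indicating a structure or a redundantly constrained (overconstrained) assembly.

M = 14

[1;0;0] (link 0 is ground)
L+ [2;0;0]
L+ [3;0;0]
C(0,1)∈J2 [3;0;1]
L+ [4;0;1]
R(2,3)∈J1 [4;1;1]
L+ [5;1;1]
C(4,3)∈J2 [5;1;2]
L+ [6;1;2]
L+ [7;1;2]
C(0,6)∈J2 [7;1;3]
PS(5,3)∈J2 [7;1;4]
L+ [8;1;4]
PS(6,1)∈J2 [8;1;5]
PS(7,6)∈J2 [8;1;6]
L+ [9;1;6]
PS(2,1)∈J2 [9;1;7]
PS(2,8)∈J2 [9;1;8]
mobility = 24 − 2 − 8 = 14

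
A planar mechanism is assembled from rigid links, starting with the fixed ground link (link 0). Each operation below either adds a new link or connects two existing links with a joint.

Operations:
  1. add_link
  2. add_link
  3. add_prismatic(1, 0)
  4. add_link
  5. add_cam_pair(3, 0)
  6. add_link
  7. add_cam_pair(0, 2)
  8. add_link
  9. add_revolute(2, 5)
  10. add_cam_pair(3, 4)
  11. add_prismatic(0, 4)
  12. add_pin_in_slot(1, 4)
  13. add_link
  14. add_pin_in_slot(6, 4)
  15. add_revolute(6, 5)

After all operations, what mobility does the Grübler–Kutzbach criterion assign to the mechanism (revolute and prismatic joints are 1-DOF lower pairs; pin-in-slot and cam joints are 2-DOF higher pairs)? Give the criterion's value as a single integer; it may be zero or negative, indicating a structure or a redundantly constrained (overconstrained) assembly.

L=1 J1=0 J2=0
add link → L=2 J1=0 J2=0
add link → L=3 J1=0 J2=0
P@1,0 dof=1 J1 → L=3 J1=1 J2=0
add link → L=4 J1=1 J2=0
C@3,0 dof=2 J2 → L=4 J1=1 J2=1
add link → L=5 J1=1 J2=1
C@0,2 dof=2 J2 → L=5 J1=1 J2=2
add link → L=6 J1=1 J2=2
R@2,5 dof=1 J1 → L=6 J1=2 J2=2
C@3,4 dof=2 J2 → L=6 J1=2 J2=3
P@0,4 dof=1 J1 → L=6 J1=3 J2=3
PS@1,4 dof=2 J2 → L=6 J1=3 J2=4
add link → L=7 J1=3 J2=4
PS@6,4 dof=2 J2 → L=7 J1=3 J2=5
R@6,5 dof=1 J1 → L=7 J1=4 J2=5
M=3(L−1)−2J1−J2=3·6−2·4−5=5

M = 5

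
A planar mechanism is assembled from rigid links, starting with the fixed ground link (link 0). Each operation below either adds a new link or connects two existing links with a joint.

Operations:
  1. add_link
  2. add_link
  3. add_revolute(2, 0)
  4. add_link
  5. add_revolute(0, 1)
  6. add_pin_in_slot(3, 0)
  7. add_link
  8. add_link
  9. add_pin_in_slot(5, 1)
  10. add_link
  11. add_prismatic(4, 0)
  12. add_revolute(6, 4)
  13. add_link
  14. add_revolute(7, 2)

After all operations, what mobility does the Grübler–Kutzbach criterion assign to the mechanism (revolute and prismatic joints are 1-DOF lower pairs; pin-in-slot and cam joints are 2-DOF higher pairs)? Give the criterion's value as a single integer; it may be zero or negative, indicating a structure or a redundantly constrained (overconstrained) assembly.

link 0 = ground. State L|J1|J2 = 1|0|0
+link1  2|0|0
+link2  3|0|0
R(2,0) f=1→J1  3|1|0
+link3  4|1|0
R(0,1) f=1→J1  4|2|0
PS(3,0) f=2→J2  4|2|1
+link4  5|2|1
+link5  6|2|1
PS(5,1) f=2→J2  6|2|2
+link6  7|2|2
P(4,0) f=1→J1  7|3|2
R(6,4) f=1→J1  7|4|2
+link7  8|4|2
R(7,2) f=1→J1  8|5|2
M = 3(8−1)−2·5−2 = 21−10−2 = 9

M = 9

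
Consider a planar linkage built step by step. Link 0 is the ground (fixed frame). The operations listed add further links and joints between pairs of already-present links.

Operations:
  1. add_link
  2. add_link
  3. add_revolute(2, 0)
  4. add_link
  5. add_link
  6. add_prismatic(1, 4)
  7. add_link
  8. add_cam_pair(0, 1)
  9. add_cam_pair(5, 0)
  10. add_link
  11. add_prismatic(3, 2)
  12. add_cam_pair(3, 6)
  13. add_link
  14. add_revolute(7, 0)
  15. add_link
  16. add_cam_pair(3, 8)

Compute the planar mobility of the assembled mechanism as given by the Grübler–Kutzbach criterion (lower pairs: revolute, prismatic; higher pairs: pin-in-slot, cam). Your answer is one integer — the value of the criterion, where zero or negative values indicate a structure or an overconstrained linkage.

ground; <1,0,0>
#1 <2,0,0>
#2 <3,0,0>
R:2↔0 J1 <3,1,0>
#3 <4,1,0>
#4 <5,1,0>
P:1↔4 J1 <5,2,0>
#5 <6,2,0>
C:0↔1 J2 <6,2,1>
C:5↔0 J2 <6,2,2>
#6 <7,2,2>
P:3↔2 J1 <7,3,2>
C:3↔6 J2 <7,3,3>
#7 <8,3,3>
R:7↔0 J1 <8,4,3>
#8 <9,4,3>
C:3↔8 J2 <9,4,4>
3×8 − 2×4 − 1×4 = 12

M = 12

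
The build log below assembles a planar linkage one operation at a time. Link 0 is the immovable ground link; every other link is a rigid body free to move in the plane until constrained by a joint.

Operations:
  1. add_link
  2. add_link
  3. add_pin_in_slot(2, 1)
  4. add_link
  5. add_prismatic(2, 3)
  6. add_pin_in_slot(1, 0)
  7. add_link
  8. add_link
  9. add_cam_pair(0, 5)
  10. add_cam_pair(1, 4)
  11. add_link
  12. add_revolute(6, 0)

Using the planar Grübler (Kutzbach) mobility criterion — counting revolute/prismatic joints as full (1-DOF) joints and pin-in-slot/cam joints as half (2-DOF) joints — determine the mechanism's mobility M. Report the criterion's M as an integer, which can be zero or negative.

M = 10

[1;0;0] (link 0 is ground)
L+ [2;0;0]
L+ [3;0;0]
PS(2,1)∈J2 [3;0;1]
L+ [4;0;1]
P(2,3)∈J1 [4;1;1]
PS(1,0)∈J2 [4;1;2]
L+ [5;1;2]
L+ [6;1;2]
C(0,5)∈J2 [6;1;3]
C(1,4)∈J2 [6;1;4]
L+ [7;1;4]
R(6,0)∈J1 [7;2;4]
mobility = 18 − 4 − 4 = 10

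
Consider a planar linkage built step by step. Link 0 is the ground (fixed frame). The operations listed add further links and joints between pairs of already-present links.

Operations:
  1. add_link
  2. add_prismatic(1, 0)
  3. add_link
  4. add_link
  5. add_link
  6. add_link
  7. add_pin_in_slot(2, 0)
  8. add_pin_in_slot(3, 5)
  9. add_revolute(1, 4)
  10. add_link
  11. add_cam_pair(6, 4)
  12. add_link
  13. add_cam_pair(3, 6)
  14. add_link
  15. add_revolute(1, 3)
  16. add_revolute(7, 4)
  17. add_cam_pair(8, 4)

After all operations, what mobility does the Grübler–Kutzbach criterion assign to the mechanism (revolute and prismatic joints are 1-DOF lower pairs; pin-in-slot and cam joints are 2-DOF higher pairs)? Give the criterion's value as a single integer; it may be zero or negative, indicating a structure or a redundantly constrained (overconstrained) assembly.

link 0 = ground. State L|J1|J2 = 1|0|0
+link1  2|0|0
P(1,0) f=1→J1  2|1|0
+link2  3|1|0
+link3  4|1|0
+link4  5|1|0
+link5  6|1|0
PS(2,0) f=2→J2  6|1|1
PS(3,5) f=2→J2  6|1|2
R(1,4) f=1→J1  6|2|2
+link6  7|2|2
C(6,4) f=2→J2  7|2|3
+link7  8|2|3
C(3,6) f=2→J2  8|2|4
+link8  9|2|4
R(1,3) f=1→J1  9|3|4
R(7,4) f=1→J1  9|4|4
C(8,4) f=2→J2  9|4|5
M = 3(9−1)−2·4−5 = 24−8−5 = 11

M = 11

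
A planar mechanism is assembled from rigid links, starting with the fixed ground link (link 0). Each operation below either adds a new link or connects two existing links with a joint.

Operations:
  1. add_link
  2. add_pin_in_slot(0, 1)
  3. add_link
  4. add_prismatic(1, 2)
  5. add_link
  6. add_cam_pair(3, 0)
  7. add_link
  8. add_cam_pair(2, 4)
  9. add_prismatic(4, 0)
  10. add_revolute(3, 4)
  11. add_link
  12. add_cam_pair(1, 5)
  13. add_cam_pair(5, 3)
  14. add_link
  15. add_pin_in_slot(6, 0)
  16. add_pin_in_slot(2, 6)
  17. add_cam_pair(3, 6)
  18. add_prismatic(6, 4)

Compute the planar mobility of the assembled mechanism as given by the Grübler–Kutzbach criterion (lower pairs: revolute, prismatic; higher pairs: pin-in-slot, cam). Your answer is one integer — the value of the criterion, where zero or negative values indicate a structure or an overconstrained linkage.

M = 2

ground; <1,0,0>
#1 <2,0,0>
PS:0↔1 J2 <2,0,1>
#2 <3,0,1>
P:1↔2 J1 <3,1,1>
#3 <4,1,1>
C:3↔0 J2 <4,1,2>
#4 <5,1,2>
C:2↔4 J2 <5,1,3>
P:4↔0 J1 <5,2,3>
R:3↔4 J1 <5,3,3>
#5 <6,3,3>
C:1↔5 J2 <6,3,4>
C:5↔3 J2 <6,3,5>
#6 <7,3,5>
PS:6↔0 J2 <7,3,6>
PS:2↔6 J2 <7,3,7>
C:3↔6 J2 <7,3,8>
P:6↔4 J1 <7,4,8>
3×6 − 2×4 − 1×8 = 2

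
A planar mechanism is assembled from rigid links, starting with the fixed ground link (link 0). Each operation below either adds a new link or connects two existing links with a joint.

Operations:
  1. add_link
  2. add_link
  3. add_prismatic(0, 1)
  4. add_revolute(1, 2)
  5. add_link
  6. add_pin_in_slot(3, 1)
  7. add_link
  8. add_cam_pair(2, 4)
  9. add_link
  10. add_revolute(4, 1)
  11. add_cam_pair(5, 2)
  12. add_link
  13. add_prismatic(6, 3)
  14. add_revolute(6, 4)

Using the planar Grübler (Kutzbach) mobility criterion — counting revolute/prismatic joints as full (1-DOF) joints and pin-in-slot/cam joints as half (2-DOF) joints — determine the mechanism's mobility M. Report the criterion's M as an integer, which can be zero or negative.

M = 5

(L,J1,J2)=(1,0,0); link0 fixed
link1: (2,0,0)
link2: (3,0,0)
P 0-1 [J1]: (3,1,0)
R 1-2 [J1]: (3,2,0)
link3: (4,2,0)
PS 3-1 [J2]: (4,2,1)
link4: (5,2,1)
C 2-4 [J2]: (5,2,2)
link5: (6,2,2)
R 4-1 [J1]: (6,3,2)
C 5-2 [J2]: (6,3,3)
link6: (7,3,3)
P 6-3 [J1]: (7,4,3)
R 6-4 [J1]: (7,5,3)
Grübler: 3·6 − 2·5 − 3 = 5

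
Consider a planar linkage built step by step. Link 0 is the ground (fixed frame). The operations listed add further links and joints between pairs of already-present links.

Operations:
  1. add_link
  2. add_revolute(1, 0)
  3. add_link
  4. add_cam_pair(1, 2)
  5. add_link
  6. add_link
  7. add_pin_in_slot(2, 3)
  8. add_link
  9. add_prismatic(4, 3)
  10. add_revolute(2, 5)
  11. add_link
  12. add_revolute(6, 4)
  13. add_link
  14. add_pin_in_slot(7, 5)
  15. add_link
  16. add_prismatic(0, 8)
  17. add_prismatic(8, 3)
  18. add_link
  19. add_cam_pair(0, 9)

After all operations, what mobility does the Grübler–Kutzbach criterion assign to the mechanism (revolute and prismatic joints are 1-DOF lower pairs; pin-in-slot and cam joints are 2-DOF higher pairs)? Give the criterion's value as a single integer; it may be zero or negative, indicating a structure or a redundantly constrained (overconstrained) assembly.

ground; <1,0,0>
#1 <2,0,0>
R:1↔0 J1 <2,1,0>
#2 <3,1,0>
C:1↔2 J2 <3,1,1>
#3 <4,1,1>
#4 <5,1,1>
PS:2↔3 J2 <5,1,2>
#5 <6,1,2>
P:4↔3 J1 <6,2,2>
R:2↔5 J1 <6,3,2>
#6 <7,3,2>
R:6↔4 J1 <7,4,2>
#7 <8,4,2>
PS:7↔5 J2 <8,4,3>
#8 <9,4,3>
P:0↔8 J1 <9,5,3>
P:8↔3 J1 <9,6,3>
#9 <10,6,3>
C:0↔9 J2 <10,6,4>
3×9 − 2×6 − 1×4 = 11

M = 11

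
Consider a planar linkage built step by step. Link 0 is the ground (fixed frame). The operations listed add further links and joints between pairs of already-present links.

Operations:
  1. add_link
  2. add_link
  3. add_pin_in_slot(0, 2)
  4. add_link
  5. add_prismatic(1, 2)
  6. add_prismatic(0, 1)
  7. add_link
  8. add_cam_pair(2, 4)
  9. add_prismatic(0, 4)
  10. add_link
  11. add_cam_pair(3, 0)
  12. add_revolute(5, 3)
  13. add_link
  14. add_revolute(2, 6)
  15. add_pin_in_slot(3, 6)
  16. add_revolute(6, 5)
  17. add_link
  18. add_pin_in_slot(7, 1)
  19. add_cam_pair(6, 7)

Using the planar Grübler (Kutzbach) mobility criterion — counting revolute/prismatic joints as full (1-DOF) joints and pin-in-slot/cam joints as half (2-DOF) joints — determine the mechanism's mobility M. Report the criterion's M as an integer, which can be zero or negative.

L=1 J1=0 J2=0
add link → L=2 J1=0 J2=0
add link → L=3 J1=0 J2=0
PS@0,2 dof=2 J2 → L=3 J1=0 J2=1
add link → L=4 J1=0 J2=1
P@1,2 dof=1 J1 → L=4 J1=1 J2=1
P@0,1 dof=1 J1 → L=4 J1=2 J2=1
add link → L=5 J1=2 J2=1
C@2,4 dof=2 J2 → L=5 J1=2 J2=2
P@0,4 dof=1 J1 → L=5 J1=3 J2=2
add link → L=6 J1=3 J2=2
C@3,0 dof=2 J2 → L=6 J1=3 J2=3
R@5,3 dof=1 J1 → L=6 J1=4 J2=3
add link → L=7 J1=4 J2=3
R@2,6 dof=1 J1 → L=7 J1=5 J2=3
PS@3,6 dof=2 J2 → L=7 J1=5 J2=4
R@6,5 dof=1 J1 → L=7 J1=6 J2=4
add link → L=8 J1=6 J2=4
PS@7,1 dof=2 J2 → L=8 J1=6 J2=5
C@6,7 dof=2 J2 → L=8 J1=6 J2=6
M=3(L−1)−2J1−J2=3·7−2·6−6=3

M = 3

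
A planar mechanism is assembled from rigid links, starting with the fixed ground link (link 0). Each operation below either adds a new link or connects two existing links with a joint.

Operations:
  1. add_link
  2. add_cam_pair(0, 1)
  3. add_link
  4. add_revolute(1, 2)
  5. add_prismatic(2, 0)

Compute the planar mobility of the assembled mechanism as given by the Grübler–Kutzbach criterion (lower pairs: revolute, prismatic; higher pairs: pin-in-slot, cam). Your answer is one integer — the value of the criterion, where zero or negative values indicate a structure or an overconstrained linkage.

(L,J1,J2)=(1,0,0); link0 fixed
link1: (2,0,0)
C 0-1 [J2]: (2,0,1)
link2: (3,0,1)
R 1-2 [J1]: (3,1,1)
P 2-0 [J1]: (3,2,1)
Grübler: 3·2 − 2·2 − 1 = 1

M = 1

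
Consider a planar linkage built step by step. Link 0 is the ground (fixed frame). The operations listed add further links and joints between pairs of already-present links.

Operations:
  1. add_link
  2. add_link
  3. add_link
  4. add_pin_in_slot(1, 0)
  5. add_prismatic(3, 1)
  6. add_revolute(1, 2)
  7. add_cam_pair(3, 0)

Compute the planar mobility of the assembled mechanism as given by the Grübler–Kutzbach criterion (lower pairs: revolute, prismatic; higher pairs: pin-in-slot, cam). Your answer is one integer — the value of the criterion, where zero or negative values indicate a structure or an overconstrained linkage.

[1;0;0] (link 0 is ground)
L+ [2;0;0]
L+ [3;0;0]
L+ [4;0;0]
PS(1,0)∈J2 [4;0;1]
P(3,1)∈J1 [4;1;1]
R(1,2)∈J1 [4;2;1]
C(3,0)∈J2 [4;2;2]
mobility = 9 − 4 − 2 = 3

M = 3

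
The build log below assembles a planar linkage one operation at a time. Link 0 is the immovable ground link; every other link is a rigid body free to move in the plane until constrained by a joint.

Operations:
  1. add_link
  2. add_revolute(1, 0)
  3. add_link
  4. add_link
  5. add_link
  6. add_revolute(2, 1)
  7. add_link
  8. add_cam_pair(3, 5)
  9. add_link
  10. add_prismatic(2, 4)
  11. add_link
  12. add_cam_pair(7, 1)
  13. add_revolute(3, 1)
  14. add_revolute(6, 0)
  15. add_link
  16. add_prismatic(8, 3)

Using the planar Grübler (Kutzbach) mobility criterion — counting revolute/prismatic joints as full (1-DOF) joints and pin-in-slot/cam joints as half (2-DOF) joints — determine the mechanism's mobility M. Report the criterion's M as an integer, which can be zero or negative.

M = 10

L=1 J1=0 J2=0
add link → L=2 J1=0 J2=0
R@1,0 dof=1 J1 → L=2 J1=1 J2=0
add link → L=3 J1=1 J2=0
add link → L=4 J1=1 J2=0
add link → L=5 J1=1 J2=0
R@2,1 dof=1 J1 → L=5 J1=2 J2=0
add link → L=6 J1=2 J2=0
C@3,5 dof=2 J2 → L=6 J1=2 J2=1
add link → L=7 J1=2 J2=1
P@2,4 dof=1 J1 → L=7 J1=3 J2=1
add link → L=8 J1=3 J2=1
C@7,1 dof=2 J2 → L=8 J1=3 J2=2
R@3,1 dof=1 J1 → L=8 J1=4 J2=2
R@6,0 dof=1 J1 → L=8 J1=5 J2=2
add link → L=9 J1=5 J2=2
P@8,3 dof=1 J1 → L=9 J1=6 J2=2
M=3(L−1)−2J1−J2=3·8−2·6−2=10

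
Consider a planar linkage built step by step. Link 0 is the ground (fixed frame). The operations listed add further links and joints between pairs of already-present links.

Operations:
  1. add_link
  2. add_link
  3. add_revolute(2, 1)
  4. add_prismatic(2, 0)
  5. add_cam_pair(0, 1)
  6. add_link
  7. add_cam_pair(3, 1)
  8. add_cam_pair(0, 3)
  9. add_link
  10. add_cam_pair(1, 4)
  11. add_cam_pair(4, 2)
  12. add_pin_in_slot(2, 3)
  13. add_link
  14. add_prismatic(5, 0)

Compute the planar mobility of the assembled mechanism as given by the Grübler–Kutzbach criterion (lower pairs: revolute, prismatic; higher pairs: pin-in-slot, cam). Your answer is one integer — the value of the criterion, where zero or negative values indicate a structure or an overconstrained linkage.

M = 3

(L,J1,J2)=(1,0,0); link0 fixed
link1: (2,0,0)
link2: (3,0,0)
R 2-1 [J1]: (3,1,0)
P 2-0 [J1]: (3,2,0)
C 0-1 [J2]: (3,2,1)
link3: (4,2,1)
C 3-1 [J2]: (4,2,2)
C 0-3 [J2]: (4,2,3)
link4: (5,2,3)
C 1-4 [J2]: (5,2,4)
C 4-2 [J2]: (5,2,5)
PS 2-3 [J2]: (5,2,6)
link5: (6,2,6)
P 5-0 [J1]: (6,3,6)
Grübler: 3·5 − 2·3 − 6 = 3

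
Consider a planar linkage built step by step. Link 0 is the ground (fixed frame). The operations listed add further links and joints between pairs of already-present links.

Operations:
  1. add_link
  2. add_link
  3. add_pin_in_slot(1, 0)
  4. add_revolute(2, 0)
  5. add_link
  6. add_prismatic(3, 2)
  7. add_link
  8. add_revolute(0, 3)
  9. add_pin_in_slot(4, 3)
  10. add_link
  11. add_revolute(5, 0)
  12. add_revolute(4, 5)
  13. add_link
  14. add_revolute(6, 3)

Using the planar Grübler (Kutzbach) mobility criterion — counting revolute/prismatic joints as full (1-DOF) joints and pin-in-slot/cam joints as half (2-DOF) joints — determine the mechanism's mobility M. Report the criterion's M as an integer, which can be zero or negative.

M = 4

(L,J1,J2)=(1,0,0); link0 fixed
link1: (2,0,0)
link2: (3,0,0)
PS 1-0 [J2]: (3,0,1)
R 2-0 [J1]: (3,1,1)
link3: (4,1,1)
P 3-2 [J1]: (4,2,1)
link4: (5,2,1)
R 0-3 [J1]: (5,3,1)
PS 4-3 [J2]: (5,3,2)
link5: (6,3,2)
R 5-0 [J1]: (6,4,2)
R 4-5 [J1]: (6,5,2)
link6: (7,5,2)
R 6-3 [J1]: (7,6,2)
Grübler: 3·6 − 2·6 − 2 = 4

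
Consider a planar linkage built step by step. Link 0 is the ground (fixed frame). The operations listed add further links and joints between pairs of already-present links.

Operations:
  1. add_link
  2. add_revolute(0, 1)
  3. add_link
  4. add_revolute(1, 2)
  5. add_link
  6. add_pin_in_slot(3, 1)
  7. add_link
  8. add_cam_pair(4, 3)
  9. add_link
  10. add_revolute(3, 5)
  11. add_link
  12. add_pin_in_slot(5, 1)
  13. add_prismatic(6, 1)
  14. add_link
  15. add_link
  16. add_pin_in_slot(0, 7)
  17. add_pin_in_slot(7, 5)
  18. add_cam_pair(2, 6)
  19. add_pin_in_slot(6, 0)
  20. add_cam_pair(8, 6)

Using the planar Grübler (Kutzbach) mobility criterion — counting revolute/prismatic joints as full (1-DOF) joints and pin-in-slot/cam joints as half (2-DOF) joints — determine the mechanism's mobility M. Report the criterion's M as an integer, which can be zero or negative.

ground; <1,0,0>
#1 <2,0,0>
R:0↔1 J1 <2,1,0>
#2 <3,1,0>
R:1↔2 J1 <3,2,0>
#3 <4,2,0>
PS:3↔1 J2 <4,2,1>
#4 <5,2,1>
C:4↔3 J2 <5,2,2>
#5 <6,2,2>
R:3↔5 J1 <6,3,2>
#6 <7,3,2>
PS:5↔1 J2 <7,3,3>
P:6↔1 J1 <7,4,3>
#7 <8,4,3>
#8 <9,4,3>
PS:0↔7 J2 <9,4,4>
PS:7↔5 J2 <9,4,5>
C:2↔6 J2 <9,4,6>
PS:6↔0 J2 <9,4,7>
C:8↔6 J2 <9,4,8>
3×8 − 2×4 − 1×8 = 8

M = 8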